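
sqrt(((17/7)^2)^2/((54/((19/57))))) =289 * sqrt(2)/882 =0.46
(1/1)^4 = 1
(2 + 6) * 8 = 64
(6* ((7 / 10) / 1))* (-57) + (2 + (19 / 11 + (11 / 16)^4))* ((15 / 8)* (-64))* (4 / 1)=-240568041 / 112640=-2135.72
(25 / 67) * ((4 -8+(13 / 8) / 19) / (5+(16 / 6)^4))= -172125 / 6548312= -0.03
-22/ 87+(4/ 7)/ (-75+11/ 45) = -4601/ 17661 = -0.26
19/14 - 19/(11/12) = -2983/154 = -19.37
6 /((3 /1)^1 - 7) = -3 /2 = -1.50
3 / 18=1 / 6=0.17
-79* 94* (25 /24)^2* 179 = -415391875 /288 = -1442332.90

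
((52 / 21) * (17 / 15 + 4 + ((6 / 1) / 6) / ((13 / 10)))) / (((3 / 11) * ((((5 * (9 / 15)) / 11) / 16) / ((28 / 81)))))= 35653376 / 32805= 1086.83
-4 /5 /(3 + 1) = -1 /5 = -0.20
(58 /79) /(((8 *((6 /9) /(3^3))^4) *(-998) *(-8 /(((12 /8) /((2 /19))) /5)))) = 88.14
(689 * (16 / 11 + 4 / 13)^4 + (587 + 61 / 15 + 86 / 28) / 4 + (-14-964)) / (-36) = -157126501206293 / 972708216480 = -161.54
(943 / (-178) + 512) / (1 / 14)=631351 / 89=7093.83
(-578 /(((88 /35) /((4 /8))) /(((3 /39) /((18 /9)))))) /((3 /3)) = -10115 /2288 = -4.42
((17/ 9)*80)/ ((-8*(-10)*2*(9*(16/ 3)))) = 17/ 864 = 0.02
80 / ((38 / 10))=400 / 19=21.05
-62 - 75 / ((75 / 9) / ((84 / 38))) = -1556 / 19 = -81.89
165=165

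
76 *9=684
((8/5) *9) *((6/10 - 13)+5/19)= -174.77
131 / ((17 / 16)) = 2096 / 17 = 123.29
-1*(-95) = 95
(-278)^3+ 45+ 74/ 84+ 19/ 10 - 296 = -2255946023/ 105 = -21485200.22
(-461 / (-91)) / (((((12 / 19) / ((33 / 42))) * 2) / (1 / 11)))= 0.29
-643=-643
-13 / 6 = -2.17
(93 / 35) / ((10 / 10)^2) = 93 / 35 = 2.66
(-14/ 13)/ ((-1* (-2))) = -7/ 13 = -0.54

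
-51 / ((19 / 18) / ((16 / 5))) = -14688 / 95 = -154.61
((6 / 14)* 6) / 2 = 1.29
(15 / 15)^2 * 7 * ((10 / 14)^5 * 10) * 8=104.12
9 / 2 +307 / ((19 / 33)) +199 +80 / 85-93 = 644.65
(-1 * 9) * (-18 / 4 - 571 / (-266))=2817 / 133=21.18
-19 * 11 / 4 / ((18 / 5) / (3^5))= -28215 / 8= -3526.88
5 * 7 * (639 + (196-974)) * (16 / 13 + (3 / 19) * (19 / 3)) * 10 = -1410850 / 13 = -108526.92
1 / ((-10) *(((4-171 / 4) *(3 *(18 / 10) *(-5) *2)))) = -1 / 20925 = -0.00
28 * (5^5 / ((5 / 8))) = 140000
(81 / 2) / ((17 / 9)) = 729 / 34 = 21.44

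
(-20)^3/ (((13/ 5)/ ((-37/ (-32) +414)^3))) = -1465428702578125/ 6656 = -220166571901.76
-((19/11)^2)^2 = -130321/14641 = -8.90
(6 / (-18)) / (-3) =0.11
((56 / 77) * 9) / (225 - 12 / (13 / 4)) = 312 / 10549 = 0.03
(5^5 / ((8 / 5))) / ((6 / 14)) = 109375 / 24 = 4557.29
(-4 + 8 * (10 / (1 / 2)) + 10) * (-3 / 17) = -498 / 17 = -29.29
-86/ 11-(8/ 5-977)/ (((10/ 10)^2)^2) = 53217/ 55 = 967.58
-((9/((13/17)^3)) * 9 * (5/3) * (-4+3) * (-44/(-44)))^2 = -439907195025/4826809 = -91138.31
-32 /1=-32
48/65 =0.74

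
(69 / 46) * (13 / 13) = 3 / 2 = 1.50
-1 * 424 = -424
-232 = -232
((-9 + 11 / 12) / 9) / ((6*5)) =-97 / 3240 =-0.03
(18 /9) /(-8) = -1 /4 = -0.25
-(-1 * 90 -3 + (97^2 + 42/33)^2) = -10714929916/121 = -88553139.80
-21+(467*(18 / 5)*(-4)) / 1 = -33729 / 5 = -6745.80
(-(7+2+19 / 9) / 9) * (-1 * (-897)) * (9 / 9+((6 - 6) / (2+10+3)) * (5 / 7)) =-29900 / 27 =-1107.41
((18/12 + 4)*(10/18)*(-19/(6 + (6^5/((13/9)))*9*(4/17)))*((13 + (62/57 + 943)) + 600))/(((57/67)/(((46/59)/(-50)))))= 166243830467/1144433103750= 0.15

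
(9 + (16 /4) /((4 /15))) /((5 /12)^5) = 5971968 /3125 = 1911.03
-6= -6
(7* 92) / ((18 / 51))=5474 / 3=1824.67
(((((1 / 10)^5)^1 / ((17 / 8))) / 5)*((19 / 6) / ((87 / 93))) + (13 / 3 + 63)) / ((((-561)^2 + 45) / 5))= 4149416863 / 3879490950000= 0.00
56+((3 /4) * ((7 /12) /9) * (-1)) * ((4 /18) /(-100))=3628807 /64800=56.00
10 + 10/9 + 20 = 280/9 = 31.11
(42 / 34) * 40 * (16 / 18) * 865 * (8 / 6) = 7750400 / 153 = 50656.21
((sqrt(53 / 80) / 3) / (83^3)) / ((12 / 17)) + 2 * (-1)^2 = 17 * sqrt(265) / 411686640 + 2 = 2.00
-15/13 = -1.15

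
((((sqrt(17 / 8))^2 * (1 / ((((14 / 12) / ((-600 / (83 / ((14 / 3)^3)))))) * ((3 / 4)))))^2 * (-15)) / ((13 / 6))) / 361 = -17763558400000 / 290970693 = -61049.30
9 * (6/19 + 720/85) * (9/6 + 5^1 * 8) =1059993/323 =3281.71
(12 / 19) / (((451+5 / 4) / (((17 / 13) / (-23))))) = -272 / 3425643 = -0.00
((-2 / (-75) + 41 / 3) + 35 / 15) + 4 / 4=17.03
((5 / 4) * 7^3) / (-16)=-1715 / 64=-26.80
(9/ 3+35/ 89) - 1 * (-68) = 71.39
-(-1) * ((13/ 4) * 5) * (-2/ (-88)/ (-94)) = -65/ 16544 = -0.00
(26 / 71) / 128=13 / 4544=0.00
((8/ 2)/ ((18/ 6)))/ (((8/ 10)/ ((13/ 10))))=2.17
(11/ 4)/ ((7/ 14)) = 11/ 2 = 5.50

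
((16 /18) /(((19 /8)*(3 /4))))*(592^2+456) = 89835520 /513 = 175117.97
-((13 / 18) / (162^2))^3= -2197 / 105416259632460288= -0.00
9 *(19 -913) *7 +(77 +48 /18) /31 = -5237707 /93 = -56319.43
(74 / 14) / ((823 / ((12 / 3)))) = 148 / 5761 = 0.03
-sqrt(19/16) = -sqrt(19)/4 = -1.09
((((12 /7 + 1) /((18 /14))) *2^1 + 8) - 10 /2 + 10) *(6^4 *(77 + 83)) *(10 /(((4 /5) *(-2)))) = -22320000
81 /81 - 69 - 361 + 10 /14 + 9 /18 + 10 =-5849 /14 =-417.79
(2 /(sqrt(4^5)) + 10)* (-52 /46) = -91 /8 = -11.38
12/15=4/5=0.80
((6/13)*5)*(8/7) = 240/91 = 2.64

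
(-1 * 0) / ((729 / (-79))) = 0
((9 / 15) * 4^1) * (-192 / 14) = -1152 / 35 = -32.91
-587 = -587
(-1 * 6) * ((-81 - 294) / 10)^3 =1265625 / 4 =316406.25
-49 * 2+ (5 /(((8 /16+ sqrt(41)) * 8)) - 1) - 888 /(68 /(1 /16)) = -2212895 /22168+ 5 * sqrt(41) /326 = -99.73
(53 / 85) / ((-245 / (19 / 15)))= -1007 / 312375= -0.00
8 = 8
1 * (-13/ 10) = -13/ 10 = -1.30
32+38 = 70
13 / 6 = 2.17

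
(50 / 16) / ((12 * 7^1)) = 25 / 672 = 0.04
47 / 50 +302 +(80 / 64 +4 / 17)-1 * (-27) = 563423 / 1700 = 331.43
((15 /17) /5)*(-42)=-126 /17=-7.41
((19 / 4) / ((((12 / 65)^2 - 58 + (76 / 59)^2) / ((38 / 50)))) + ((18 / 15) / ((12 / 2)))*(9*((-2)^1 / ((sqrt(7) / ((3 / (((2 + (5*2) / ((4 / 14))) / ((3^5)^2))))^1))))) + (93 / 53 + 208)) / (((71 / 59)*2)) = -2619.63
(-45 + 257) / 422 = 106 / 211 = 0.50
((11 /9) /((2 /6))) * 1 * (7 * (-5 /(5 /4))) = -308 /3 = -102.67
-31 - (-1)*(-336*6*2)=-4063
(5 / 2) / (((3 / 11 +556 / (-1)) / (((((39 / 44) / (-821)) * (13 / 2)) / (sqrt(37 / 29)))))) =2535 * sqrt(1073) / 2971113616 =0.00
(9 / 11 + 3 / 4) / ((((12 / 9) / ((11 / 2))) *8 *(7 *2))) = 207 / 3584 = 0.06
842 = 842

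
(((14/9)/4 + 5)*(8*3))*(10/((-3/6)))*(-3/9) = 7760/9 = 862.22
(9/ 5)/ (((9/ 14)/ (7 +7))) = 196/ 5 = 39.20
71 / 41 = 1.73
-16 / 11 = -1.45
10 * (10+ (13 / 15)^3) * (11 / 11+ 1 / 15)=1150304 / 10125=113.61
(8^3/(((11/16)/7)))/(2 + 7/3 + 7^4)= 10752/4961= 2.17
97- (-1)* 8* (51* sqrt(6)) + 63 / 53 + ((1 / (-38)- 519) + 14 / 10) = 579.95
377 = 377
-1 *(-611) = 611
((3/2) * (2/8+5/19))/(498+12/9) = 351/227696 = 0.00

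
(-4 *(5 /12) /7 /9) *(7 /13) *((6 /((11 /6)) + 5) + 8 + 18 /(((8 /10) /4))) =-5845 /3861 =-1.51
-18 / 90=-0.20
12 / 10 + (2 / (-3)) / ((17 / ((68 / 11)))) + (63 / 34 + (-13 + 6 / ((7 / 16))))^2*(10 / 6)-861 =-7935516833 / 9346260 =-849.06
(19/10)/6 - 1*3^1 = -161/60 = -2.68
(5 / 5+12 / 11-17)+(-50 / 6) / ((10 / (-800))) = 21508 / 33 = 651.76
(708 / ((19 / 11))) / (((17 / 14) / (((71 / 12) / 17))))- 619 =-2753823 / 5491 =-501.52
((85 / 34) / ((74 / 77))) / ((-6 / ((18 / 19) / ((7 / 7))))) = -1155 / 2812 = -0.41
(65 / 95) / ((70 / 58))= 377 / 665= 0.57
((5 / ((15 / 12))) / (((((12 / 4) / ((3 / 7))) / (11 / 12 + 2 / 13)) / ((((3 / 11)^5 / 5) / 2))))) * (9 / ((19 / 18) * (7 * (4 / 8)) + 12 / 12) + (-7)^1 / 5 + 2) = 28771929 / 123840166450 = 0.00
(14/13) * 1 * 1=14/13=1.08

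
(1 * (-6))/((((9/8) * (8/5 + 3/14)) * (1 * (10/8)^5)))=-229376/238125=-0.96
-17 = -17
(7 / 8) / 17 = 7 / 136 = 0.05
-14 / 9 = -1.56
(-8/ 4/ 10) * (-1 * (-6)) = -6/ 5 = -1.20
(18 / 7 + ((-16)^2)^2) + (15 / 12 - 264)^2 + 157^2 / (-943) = 14210632273 / 105616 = 134550.00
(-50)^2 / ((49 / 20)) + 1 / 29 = 1450049 / 1421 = 1020.44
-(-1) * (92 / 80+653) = 13083 / 20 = 654.15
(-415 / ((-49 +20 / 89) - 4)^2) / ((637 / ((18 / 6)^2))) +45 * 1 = 45.00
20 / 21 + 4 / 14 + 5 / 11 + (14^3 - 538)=509977 / 231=2207.69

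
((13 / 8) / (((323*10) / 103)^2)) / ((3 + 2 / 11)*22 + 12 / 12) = 137917 / 5925887200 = 0.00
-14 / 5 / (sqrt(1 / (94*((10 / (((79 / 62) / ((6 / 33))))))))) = -56*sqrt(6330665) / 4345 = -32.43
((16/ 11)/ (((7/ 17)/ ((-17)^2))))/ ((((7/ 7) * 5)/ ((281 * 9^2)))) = 1789196688/ 385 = 4647264.12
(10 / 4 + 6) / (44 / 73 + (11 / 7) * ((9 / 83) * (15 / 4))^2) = 478757944 / 48583667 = 9.85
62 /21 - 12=-190 /21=-9.05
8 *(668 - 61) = 4856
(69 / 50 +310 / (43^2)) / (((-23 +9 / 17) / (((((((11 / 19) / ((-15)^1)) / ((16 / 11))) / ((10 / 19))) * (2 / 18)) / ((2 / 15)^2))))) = 0.02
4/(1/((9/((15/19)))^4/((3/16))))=225194688/625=360311.50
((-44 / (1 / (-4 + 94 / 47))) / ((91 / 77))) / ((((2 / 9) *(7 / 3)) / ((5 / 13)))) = 65340 / 1183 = 55.23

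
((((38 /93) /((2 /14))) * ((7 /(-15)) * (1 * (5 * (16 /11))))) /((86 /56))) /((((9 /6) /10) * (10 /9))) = -1668352 /43989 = -37.93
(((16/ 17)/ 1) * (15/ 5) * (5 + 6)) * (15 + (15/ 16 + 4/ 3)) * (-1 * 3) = -27357/ 17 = -1609.24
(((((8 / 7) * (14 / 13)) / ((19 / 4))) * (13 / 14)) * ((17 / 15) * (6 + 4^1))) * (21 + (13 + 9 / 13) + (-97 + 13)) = -697408 / 5187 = -134.45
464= 464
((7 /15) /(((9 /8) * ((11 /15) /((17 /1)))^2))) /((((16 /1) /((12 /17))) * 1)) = 1190 /121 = 9.83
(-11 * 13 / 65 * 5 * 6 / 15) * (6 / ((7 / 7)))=-132 / 5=-26.40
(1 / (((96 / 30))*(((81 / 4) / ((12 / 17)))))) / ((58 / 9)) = 5 / 2958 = 0.00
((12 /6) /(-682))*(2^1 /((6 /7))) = -7 /1023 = -0.01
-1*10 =-10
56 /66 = 28 /33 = 0.85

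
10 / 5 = 2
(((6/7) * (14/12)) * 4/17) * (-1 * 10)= -40/17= -2.35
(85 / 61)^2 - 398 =-1473733 / 3721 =-396.06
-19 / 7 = -2.71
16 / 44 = 4 / 11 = 0.36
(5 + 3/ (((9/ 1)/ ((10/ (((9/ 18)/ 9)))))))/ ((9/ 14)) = 910/ 9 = 101.11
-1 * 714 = -714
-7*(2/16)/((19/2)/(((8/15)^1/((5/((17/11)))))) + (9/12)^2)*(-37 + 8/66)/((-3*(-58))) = 144823/45442188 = 0.00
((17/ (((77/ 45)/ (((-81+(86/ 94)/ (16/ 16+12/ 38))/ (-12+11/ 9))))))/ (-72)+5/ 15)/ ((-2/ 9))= 3.13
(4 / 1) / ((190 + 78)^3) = 1 / 4812208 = 0.00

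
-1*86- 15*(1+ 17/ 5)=-152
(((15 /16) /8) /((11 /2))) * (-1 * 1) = -15 /704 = -0.02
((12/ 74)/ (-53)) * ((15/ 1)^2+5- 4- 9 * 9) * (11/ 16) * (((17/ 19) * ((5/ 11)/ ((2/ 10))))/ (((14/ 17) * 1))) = -3142875/ 4173008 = -0.75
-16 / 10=-8 / 5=-1.60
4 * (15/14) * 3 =12.86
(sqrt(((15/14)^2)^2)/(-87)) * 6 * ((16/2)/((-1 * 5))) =180/1421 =0.13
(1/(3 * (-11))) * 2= -0.06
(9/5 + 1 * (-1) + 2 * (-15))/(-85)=146/425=0.34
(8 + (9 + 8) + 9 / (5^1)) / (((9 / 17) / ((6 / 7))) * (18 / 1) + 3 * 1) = 1139 / 600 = 1.90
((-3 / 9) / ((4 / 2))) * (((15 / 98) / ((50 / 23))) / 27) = -23 / 52920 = -0.00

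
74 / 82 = 37 / 41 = 0.90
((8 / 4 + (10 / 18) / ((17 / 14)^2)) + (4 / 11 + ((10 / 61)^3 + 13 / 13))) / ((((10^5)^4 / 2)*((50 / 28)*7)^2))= 24319436677 / 50735573367187500000000000000000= 0.00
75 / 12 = 25 / 4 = 6.25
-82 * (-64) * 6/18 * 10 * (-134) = -7032320/3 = -2344106.67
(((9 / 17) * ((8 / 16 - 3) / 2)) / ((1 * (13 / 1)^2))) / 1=-45 / 11492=-0.00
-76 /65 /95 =-4 /325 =-0.01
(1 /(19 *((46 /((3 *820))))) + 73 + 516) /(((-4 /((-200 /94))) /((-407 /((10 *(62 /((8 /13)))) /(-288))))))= 303147535680 /8277217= 36624.33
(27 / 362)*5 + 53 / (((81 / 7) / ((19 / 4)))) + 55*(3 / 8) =5014543 / 117288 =42.75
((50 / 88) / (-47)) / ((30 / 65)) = -325 / 12408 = -0.03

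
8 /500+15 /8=1891 /1000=1.89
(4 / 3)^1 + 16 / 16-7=-14 / 3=-4.67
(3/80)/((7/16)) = 3/35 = 0.09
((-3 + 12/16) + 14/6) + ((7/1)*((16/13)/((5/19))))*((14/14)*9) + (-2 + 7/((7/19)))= 243149/780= 311.73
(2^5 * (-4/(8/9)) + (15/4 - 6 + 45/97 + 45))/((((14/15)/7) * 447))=-195525/115624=-1.69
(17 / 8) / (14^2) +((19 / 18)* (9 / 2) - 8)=-5079 / 1568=-3.24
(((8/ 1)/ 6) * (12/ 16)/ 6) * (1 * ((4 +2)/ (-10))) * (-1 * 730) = 73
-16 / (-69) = 16 / 69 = 0.23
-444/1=-444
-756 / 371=-108 / 53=-2.04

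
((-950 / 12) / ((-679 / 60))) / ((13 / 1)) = 4750 / 8827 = 0.54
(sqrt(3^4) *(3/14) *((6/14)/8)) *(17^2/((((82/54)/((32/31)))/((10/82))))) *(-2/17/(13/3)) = -0.07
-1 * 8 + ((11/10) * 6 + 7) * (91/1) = 6148/5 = 1229.60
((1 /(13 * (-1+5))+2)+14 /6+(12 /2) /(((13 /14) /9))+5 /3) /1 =3337 /52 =64.17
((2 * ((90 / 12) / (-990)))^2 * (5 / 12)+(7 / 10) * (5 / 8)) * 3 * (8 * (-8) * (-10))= 914960 / 1089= 840.18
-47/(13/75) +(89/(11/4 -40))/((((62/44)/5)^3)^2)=-8664923428853225/1719094630097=-5040.40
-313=-313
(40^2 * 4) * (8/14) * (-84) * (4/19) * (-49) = 60211200/19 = 3169010.53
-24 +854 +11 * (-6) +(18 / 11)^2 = 92768 / 121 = 766.68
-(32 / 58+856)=-24840 / 29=-856.55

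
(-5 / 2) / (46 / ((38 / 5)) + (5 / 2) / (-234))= -4446 / 10745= -0.41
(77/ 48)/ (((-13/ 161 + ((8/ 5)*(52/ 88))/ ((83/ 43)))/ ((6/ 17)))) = 56592305/ 40888536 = 1.38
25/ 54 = 0.46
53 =53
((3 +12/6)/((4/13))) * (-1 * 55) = -3575/4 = -893.75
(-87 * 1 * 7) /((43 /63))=-38367 /43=-892.26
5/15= 1/3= 0.33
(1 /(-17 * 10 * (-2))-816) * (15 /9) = -277439 /204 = -1360.00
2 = 2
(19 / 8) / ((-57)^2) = 1 / 1368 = 0.00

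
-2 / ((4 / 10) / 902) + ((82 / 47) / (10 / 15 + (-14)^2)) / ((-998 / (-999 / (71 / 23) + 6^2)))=-4430829714917 / 982446170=-4510.00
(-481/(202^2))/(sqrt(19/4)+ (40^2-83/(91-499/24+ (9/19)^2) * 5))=-285527841899655160/38612063730115069420221+ 179114507004121 * sqrt(19)/77224127460230138840442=-0.00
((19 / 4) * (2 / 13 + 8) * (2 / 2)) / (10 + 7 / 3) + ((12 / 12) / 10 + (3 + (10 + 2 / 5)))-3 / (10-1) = 23531 / 1443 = 16.31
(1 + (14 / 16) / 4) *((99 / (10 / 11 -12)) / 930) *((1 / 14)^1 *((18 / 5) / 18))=-14157 / 84716800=-0.00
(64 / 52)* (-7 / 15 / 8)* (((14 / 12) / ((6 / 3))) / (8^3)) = -49 / 599040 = -0.00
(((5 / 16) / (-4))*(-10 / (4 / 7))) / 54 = 175 / 6912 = 0.03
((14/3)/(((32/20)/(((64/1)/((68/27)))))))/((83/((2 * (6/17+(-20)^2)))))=206640/289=715.02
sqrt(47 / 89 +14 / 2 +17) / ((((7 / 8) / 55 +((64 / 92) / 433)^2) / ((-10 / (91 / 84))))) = -1745597585600*sqrt(194287) / 267800919633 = -2873.12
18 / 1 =18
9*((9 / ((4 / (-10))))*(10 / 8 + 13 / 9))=-545.62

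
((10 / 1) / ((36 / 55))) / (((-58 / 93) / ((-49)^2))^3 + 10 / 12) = 340185274279117575 / 18555560414834371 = 18.33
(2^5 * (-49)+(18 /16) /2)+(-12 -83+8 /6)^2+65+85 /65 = 13613773 /1872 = 7272.31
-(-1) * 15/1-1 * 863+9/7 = -5927/7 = -846.71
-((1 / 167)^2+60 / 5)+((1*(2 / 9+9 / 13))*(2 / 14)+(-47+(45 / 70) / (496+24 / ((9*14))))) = -28021703085143 / 476008336440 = -58.87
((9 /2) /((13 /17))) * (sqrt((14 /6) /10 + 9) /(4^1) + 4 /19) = 306 /247 + 51 * sqrt(8310) /1040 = 5.71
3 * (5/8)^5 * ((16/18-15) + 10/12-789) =-45128125/196608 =-229.53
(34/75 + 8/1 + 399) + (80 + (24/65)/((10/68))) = 95543/195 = 489.96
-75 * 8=-600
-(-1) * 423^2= 178929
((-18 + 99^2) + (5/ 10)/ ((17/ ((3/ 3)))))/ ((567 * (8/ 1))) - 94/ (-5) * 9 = 132136619/ 771120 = 171.36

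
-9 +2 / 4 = -17 / 2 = -8.50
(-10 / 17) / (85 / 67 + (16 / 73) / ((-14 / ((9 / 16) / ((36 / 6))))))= -1369480 / 2950163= -0.46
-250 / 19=-13.16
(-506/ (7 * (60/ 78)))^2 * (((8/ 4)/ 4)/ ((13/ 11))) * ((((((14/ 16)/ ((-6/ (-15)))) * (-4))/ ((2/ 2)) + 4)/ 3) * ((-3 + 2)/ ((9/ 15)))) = 173912453/ 17640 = 9858.98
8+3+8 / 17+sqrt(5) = sqrt(5)+195 / 17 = 13.71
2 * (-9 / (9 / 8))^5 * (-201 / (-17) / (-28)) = 3293184 / 119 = 27673.82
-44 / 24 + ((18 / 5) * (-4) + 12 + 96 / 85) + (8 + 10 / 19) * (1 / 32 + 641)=423455399 / 77520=5462.53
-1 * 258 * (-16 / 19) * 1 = 4128 / 19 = 217.26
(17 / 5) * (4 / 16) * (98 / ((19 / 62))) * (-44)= -1136212 / 95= -11960.13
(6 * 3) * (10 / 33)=60 / 11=5.45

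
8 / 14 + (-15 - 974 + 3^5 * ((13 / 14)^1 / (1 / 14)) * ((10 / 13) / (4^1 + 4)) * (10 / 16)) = -178883 / 224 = -798.58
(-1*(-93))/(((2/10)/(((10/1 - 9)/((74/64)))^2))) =476160/1369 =347.82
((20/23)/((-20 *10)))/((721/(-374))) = 187/82915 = 0.00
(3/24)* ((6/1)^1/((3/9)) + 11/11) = 19/8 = 2.38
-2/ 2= -1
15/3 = 5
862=862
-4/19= -0.21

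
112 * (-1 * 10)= -1120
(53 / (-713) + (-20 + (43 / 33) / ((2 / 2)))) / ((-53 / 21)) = 3091690 / 415679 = 7.44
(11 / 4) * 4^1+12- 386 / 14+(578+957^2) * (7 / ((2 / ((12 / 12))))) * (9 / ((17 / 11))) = 4445586289 / 238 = 18678933.99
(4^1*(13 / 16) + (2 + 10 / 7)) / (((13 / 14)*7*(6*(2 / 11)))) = 2057 / 2184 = 0.94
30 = 30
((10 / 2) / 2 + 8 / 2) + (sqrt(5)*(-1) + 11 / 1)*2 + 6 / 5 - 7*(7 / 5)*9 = -117 / 2 - 2*sqrt(5) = -62.97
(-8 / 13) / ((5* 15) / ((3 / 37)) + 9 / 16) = -0.00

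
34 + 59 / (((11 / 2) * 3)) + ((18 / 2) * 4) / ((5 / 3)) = 9764 / 165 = 59.18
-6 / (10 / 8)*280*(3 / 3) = -1344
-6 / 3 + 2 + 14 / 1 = 14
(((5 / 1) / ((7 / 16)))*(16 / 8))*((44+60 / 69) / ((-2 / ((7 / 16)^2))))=-4515 / 46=-98.15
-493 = -493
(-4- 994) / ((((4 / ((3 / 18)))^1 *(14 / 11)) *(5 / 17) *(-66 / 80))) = 8483 / 63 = 134.65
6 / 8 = 3 / 4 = 0.75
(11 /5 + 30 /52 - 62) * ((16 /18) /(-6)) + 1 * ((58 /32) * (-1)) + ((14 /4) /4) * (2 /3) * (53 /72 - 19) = -207379 /56160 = -3.69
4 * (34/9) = 136/9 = 15.11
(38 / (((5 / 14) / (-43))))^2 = 523311376 / 25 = 20932455.04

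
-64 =-64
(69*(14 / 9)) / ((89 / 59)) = 71.15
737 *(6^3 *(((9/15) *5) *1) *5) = 2387880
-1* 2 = -2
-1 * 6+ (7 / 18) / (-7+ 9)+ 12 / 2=7 / 36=0.19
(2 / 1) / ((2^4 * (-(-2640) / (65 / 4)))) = 13 / 16896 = 0.00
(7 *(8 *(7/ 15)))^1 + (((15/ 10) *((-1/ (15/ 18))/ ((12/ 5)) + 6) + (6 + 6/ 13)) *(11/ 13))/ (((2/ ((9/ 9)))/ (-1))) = 403759/ 20280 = 19.91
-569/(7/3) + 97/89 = -151244/623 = -242.77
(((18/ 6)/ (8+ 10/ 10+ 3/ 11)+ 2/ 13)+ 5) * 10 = 12105/ 221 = 54.77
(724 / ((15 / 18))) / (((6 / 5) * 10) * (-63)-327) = -1448 / 1805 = -0.80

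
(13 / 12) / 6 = 13 / 72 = 0.18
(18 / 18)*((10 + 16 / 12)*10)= 340 / 3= 113.33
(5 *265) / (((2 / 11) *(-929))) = -14575 / 1858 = -7.84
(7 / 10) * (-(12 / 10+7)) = -287 / 50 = -5.74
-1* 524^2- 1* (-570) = -274006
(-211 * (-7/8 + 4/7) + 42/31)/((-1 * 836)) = -113549/1451296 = -0.08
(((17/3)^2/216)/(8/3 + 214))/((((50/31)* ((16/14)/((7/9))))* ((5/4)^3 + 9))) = 438991/16608442500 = 0.00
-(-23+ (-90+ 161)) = -48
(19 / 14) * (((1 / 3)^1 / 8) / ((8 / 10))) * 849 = 26885 / 448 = 60.01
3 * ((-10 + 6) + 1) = -9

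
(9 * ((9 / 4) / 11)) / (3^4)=1 / 44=0.02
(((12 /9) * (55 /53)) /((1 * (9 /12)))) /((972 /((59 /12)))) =3245 /347733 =0.01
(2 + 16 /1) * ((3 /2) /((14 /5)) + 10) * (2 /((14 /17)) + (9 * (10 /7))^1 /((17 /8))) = 2678895 /1666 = 1607.98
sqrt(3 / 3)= 1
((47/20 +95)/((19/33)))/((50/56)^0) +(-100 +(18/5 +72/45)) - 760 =-260573/380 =-685.72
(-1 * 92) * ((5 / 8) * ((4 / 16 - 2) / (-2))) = -805 / 16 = -50.31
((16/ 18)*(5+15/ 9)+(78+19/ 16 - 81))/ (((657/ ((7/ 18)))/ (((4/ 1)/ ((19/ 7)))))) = 87073/ 24266952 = 0.00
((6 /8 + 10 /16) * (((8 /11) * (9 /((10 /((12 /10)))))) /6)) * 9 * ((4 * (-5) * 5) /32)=-81 /16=-5.06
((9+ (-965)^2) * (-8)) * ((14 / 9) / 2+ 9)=-655588736 / 9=-72843192.89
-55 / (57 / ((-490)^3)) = 113520964.91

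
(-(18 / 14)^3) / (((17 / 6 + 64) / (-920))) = 4024080 / 137543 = 29.26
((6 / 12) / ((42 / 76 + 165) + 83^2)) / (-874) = -1 / 12331358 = -0.00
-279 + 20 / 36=-2506 / 9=-278.44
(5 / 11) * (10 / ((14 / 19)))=475 / 77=6.17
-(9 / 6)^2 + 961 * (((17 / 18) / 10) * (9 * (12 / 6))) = 32629 / 20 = 1631.45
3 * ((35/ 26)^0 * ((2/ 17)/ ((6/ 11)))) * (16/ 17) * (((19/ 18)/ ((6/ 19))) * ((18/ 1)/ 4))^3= 517504691/ 249696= 2072.54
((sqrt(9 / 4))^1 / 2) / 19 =0.04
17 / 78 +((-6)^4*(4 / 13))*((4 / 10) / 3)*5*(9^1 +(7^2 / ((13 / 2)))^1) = 4458461 / 1014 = 4396.90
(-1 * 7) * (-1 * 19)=133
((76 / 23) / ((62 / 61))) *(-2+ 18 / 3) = 9272 / 713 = 13.00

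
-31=-31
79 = 79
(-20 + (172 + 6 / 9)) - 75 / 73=33209 / 219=151.64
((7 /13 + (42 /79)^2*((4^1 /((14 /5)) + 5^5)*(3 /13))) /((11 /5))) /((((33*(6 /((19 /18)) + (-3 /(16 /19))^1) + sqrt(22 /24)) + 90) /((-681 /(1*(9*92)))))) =-3026449343805300 /6335375229522053 + 217503688065440*sqrt(33) /437140890837021657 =-0.47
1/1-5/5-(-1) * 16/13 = 16/13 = 1.23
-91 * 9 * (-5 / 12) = 1365 / 4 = 341.25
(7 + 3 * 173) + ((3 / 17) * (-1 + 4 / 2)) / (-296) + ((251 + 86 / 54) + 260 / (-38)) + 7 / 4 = 1996724995 / 2581416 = 773.50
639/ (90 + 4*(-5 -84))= -2.40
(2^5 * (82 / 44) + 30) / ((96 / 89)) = 43877 / 528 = 83.10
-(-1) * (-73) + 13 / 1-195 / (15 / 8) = -164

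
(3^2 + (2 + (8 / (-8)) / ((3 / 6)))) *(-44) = -396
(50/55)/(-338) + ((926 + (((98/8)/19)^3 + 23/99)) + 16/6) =6824254188683/7344507456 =929.16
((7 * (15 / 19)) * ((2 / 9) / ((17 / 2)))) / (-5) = -28 / 969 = -0.03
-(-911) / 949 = 911 / 949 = 0.96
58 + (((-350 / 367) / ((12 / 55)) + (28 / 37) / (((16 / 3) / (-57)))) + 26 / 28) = 53005021 / 1140636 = 46.47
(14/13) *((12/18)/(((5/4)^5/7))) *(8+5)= 200704/9375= 21.41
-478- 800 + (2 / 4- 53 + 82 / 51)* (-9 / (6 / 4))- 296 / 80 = -165979 / 170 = -976.35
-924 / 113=-8.18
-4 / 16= -1 / 4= -0.25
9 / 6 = 1.50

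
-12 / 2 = -6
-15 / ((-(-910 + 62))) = -15 / 848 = -0.02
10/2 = 5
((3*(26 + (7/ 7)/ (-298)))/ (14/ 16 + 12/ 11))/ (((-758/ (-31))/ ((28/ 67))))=443810136/ 654555361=0.68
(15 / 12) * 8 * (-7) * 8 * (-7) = 3920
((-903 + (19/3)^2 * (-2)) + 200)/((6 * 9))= -7049/486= -14.50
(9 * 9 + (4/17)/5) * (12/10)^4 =8928144/53125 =168.06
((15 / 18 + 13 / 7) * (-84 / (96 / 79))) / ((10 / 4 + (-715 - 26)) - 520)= 8927 / 60408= 0.15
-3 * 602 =-1806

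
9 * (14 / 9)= 14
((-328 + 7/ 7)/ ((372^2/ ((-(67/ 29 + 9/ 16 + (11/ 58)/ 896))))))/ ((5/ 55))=59673031/ 799059968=0.07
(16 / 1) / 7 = 16 / 7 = 2.29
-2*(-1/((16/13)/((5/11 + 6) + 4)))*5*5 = 424.72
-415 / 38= -10.92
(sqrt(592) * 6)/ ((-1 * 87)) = -8 * sqrt(37)/ 29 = -1.68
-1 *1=-1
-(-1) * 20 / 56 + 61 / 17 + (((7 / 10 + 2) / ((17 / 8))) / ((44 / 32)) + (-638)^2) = 5328269701 / 13090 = 407048.87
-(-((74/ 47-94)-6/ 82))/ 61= -178245/ 117547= -1.52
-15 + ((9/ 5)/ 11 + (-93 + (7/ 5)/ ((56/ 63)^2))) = -373347/ 3520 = -106.06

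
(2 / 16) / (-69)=-1 / 552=-0.00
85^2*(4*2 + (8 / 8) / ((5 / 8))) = 69360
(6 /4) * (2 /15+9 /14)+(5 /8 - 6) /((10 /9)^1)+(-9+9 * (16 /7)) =4423 /560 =7.90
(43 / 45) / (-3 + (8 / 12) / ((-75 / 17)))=-215 / 709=-0.30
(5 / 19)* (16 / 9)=80 / 171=0.47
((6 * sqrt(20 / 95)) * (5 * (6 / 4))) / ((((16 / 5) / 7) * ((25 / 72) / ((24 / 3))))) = 4536 * sqrt(19) / 19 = 1040.63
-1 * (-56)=56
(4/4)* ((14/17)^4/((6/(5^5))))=60025000/250563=239.56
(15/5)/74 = 3/74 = 0.04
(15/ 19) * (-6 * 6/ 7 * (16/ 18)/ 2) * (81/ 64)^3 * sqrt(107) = -37.84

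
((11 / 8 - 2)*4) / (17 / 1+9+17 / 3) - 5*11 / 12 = -1063 / 228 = -4.66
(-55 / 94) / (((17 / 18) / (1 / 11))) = -45 / 799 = -0.06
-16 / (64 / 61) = -61 / 4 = -15.25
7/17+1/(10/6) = 86/85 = 1.01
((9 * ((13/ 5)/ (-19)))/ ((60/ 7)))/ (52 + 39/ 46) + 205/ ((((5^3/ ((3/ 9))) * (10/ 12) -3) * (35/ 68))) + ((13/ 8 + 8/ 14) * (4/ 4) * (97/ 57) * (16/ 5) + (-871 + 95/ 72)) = -23732913944809/ 27711268200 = -856.44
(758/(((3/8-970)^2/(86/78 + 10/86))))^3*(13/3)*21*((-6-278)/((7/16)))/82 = -2215126538771122884857298944/3240428482852074357677326076074569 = -0.00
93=93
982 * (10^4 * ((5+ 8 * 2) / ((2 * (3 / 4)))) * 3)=412440000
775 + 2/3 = 2327/3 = 775.67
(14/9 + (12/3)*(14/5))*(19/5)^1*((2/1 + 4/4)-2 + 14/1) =10906/15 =727.07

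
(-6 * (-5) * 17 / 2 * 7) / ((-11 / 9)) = -1460.45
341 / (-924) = -31 / 84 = -0.37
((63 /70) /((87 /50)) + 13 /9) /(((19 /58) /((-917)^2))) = 861070336 /171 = 5035499.04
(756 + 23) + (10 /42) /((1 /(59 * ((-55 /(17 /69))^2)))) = 1417775042 /2023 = 700828.00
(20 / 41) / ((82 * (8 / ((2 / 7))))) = 5 / 23534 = 0.00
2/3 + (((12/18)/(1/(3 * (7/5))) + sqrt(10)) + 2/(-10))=sqrt(10) + 49/15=6.43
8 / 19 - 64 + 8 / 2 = -1132 / 19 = -59.58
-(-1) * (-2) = -2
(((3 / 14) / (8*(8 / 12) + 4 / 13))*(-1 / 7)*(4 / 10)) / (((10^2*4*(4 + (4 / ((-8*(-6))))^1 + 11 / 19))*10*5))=-0.00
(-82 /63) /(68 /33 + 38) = -451 /13881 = -0.03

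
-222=-222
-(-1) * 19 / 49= 19 / 49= 0.39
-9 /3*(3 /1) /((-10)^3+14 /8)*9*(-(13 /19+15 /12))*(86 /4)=-3.37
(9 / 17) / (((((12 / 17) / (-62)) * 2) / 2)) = -93 / 2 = -46.50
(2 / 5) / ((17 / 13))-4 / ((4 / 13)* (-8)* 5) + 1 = 1109 / 680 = 1.63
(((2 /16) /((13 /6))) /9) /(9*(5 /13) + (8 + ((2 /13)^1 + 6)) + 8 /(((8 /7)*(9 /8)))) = 0.00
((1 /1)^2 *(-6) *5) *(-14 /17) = 24.71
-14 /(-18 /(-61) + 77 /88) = -6832 /571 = -11.96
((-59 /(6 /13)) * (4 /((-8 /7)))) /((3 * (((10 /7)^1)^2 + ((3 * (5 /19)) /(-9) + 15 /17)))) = 52.60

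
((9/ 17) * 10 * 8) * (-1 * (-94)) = 67680/ 17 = 3981.18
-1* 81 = -81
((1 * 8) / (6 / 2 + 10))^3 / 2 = 256 / 2197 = 0.12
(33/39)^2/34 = 121/5746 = 0.02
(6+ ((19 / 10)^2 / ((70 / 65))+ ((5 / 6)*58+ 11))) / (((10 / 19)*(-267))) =-5481101 / 11214000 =-0.49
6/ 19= 0.32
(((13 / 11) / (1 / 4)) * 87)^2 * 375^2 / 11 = 2878112250000 / 1331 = 2162368332.08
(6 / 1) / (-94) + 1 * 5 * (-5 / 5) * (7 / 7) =-238 / 47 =-5.06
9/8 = 1.12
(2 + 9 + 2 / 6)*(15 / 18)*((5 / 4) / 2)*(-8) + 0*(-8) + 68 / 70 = -14569 / 315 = -46.25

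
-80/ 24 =-10/ 3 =-3.33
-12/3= -4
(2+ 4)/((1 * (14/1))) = 3/7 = 0.43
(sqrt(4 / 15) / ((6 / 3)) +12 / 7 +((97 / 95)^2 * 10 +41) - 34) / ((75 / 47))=47 * sqrt(15) / 1125 +11366057 / 947625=12.16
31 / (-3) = -31 / 3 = -10.33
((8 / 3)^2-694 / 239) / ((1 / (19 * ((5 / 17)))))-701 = -24773717 / 36567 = -677.49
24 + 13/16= 24.81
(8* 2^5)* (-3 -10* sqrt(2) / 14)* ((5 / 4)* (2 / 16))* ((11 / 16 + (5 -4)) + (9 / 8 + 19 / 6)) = -1435 / 2 -1025* sqrt(2) / 6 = -959.09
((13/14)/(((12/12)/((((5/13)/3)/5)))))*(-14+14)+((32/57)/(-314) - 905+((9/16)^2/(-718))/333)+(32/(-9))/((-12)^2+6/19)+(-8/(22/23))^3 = -496458537587027926199/333178836067072512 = -1490.07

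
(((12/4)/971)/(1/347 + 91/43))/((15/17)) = 14921/9030300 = 0.00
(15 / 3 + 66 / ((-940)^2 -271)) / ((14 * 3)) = 1472237 / 12366606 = 0.12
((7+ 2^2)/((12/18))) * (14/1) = 231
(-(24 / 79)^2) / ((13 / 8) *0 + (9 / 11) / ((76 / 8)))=-6688 / 6241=-1.07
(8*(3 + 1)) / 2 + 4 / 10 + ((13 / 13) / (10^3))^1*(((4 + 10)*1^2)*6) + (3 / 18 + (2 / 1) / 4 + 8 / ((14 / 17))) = 141041 / 5250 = 26.86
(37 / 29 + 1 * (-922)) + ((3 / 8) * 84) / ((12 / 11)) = -206909 / 232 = -891.85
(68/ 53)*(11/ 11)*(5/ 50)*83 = 2822/ 265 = 10.65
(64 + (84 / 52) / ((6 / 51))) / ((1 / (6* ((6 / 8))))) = 18189 / 52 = 349.79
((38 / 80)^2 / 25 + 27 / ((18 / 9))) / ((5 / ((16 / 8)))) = 540361 / 100000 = 5.40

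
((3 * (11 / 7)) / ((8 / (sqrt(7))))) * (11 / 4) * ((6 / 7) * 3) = 3267 * sqrt(7) / 784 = 11.03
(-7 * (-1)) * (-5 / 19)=-35 / 19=-1.84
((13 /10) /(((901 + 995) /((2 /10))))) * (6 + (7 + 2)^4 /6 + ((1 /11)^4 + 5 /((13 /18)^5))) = 12230638081253 /79283439549600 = 0.15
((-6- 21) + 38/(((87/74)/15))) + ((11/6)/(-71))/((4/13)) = 22619861/49416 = 457.74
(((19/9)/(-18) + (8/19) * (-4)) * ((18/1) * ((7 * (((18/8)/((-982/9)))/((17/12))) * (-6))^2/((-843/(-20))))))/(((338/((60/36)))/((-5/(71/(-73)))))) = -32533481216250/4463399918820349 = -0.01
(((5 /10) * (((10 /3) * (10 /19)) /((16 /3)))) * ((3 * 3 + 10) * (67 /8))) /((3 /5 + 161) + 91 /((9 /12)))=0.09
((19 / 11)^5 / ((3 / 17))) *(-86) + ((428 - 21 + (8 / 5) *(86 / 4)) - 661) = -18630785684 / 2415765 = -7712.17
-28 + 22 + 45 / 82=-447 / 82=-5.45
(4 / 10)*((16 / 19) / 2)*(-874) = -736 / 5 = -147.20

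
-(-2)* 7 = 14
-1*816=-816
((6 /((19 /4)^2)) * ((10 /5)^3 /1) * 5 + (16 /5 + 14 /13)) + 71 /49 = 16.36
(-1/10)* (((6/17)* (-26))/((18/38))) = 494/255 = 1.94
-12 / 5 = -2.40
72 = 72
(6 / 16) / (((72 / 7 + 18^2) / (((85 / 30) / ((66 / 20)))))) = 119 / 123552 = 0.00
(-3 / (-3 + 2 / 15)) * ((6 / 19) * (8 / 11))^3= 4976640 / 392561147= 0.01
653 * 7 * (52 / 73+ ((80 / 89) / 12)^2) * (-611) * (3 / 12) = -2608710048217 / 5204097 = -501280.06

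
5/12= 0.42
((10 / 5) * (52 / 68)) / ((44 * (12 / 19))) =0.06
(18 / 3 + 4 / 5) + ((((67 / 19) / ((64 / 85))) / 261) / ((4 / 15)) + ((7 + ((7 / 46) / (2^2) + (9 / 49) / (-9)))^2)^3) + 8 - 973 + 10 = 526029085169063621268413145305497 / 4439420428195334202218250240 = 118490.49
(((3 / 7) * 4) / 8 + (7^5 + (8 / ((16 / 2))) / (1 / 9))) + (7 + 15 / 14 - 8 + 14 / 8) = 470905 / 28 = 16818.04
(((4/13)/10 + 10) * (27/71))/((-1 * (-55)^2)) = -17604/13960375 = -0.00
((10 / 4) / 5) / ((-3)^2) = 1 / 18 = 0.06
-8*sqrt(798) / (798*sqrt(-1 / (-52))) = -8*sqrt(10374) / 399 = -2.04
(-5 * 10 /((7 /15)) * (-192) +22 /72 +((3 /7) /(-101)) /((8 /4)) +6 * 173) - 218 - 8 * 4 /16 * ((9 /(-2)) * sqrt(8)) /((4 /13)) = 117 * sqrt(2) /2 +544462363 /25452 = 21474.46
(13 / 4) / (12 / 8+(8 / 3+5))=39 / 110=0.35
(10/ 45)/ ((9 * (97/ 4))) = 8/ 7857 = 0.00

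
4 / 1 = 4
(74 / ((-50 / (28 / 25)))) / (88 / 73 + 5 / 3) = -6132 / 10625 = -0.58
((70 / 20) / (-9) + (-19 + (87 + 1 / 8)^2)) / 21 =4361113 / 12096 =360.54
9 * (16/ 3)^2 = 256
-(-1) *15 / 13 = 15 / 13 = 1.15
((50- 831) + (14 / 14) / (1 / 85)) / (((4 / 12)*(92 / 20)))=-10440 / 23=-453.91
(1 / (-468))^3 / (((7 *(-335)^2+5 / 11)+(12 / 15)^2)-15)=-275 / 22143701559200832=-0.00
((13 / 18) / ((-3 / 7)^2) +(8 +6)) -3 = 2419 / 162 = 14.93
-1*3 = -3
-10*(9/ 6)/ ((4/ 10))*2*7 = -525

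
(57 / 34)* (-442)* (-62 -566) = 465348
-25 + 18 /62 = -766 /31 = -24.71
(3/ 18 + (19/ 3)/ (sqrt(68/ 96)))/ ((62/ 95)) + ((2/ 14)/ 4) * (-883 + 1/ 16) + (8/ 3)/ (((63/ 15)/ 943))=578.98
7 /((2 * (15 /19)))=133 /30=4.43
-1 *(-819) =819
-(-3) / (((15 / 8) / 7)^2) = 3136 / 75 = 41.81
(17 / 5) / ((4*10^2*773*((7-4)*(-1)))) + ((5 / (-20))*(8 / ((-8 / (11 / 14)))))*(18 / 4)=14348753 / 16233000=0.88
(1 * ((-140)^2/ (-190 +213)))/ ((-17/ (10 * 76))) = -14896000/ 391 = -38097.19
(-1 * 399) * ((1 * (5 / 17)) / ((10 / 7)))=-2793 / 34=-82.15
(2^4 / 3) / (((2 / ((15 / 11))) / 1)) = 40 / 11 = 3.64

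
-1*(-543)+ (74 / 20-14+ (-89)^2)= 84537 / 10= 8453.70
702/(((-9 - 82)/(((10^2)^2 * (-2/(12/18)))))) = 1620000/7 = 231428.57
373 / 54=6.91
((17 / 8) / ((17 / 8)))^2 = 1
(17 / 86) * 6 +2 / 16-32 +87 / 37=-360681 / 12728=-28.34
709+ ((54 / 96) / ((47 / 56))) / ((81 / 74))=709.61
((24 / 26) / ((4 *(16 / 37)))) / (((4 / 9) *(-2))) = -999 / 1664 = -0.60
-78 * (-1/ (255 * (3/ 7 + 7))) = 7/ 170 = 0.04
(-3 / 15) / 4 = -1 / 20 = -0.05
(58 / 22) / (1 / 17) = 493 / 11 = 44.82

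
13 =13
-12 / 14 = -6 / 7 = -0.86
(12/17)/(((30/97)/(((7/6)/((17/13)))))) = 2.04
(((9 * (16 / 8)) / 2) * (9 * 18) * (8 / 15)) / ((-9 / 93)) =-40176 / 5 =-8035.20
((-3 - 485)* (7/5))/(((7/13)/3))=-19032/5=-3806.40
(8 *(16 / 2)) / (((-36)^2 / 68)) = 272 / 81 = 3.36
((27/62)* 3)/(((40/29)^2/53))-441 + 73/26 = -518157431/1289600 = -401.80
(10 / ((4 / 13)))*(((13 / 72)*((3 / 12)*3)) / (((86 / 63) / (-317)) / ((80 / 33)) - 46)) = -9375275 / 97994824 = -0.10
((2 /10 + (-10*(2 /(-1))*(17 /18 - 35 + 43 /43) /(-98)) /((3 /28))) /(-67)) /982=-8527 /8882190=-0.00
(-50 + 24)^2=676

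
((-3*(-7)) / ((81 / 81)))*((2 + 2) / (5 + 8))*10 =840 / 13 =64.62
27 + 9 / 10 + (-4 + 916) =9399 / 10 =939.90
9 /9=1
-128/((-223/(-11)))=-1408/223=-6.31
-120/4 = -30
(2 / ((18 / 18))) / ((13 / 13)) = 2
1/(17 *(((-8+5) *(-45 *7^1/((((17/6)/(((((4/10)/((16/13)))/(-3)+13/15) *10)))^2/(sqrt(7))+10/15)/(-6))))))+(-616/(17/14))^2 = 632545562863/2457945 - 34 *sqrt(7)/164336445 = 257347.32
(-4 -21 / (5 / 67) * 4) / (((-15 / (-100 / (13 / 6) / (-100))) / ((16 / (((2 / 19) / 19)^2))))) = 5888424064 / 325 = 18118227.89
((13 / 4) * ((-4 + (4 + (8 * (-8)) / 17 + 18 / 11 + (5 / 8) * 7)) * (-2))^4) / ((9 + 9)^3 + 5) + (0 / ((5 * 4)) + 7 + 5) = 6874346803231873 / 562228327924736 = 12.23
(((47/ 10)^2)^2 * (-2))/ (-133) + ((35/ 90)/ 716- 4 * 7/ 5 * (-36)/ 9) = 15929601983/ 535657500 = 29.74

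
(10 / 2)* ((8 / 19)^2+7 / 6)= 14555 / 2166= 6.72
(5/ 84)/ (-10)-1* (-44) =7391/ 168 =43.99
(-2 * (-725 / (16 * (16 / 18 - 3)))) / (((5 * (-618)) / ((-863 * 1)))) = -375405 / 31312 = -11.99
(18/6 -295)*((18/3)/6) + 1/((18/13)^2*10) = -945911/3240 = -291.95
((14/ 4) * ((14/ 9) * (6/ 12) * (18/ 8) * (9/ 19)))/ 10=441/ 1520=0.29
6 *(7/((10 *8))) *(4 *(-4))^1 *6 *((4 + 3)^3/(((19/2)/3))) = -518616/95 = -5459.12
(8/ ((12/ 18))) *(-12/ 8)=-18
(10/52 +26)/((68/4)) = 1.54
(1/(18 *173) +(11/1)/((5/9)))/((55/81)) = 2774619/95150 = 29.16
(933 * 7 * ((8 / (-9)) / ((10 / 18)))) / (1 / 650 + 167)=-6792240 / 108551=-62.57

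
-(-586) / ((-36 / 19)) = -5567 / 18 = -309.28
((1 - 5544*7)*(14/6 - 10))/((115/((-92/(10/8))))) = -14280976/75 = -190413.01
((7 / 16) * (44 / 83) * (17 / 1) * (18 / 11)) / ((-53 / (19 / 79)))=-20349 / 695042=-0.03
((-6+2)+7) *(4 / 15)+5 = 29 / 5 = 5.80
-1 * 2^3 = -8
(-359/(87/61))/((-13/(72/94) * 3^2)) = 87596/53157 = 1.65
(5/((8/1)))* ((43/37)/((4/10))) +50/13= 43575/7696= 5.66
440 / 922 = 0.48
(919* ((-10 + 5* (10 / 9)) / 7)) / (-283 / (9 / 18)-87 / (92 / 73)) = 3381920 / 3680649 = 0.92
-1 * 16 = -16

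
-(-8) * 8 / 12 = 16 / 3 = 5.33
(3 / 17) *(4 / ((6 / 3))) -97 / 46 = -1373 / 782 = -1.76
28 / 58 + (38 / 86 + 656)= 656.92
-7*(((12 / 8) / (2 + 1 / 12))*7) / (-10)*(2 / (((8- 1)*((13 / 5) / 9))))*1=3.49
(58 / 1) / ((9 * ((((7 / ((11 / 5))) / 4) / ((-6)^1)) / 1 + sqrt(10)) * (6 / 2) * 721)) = 5104 / 128989269 + 449152 * sqrt(10) / 1504874805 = 0.00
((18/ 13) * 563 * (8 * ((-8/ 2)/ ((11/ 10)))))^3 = -11662308417104.49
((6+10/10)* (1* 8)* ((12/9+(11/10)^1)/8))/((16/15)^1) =511/32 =15.97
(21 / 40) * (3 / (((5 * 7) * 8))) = 9 / 1600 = 0.01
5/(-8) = -5/8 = -0.62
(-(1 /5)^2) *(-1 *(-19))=-19 /25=-0.76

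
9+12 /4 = 12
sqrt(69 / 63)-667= -667+sqrt(483) / 21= -665.95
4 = 4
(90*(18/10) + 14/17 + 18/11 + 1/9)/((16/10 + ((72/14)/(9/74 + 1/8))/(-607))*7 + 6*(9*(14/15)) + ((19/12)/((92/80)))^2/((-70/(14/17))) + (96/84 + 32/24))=227233680414545/88111240717357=2.58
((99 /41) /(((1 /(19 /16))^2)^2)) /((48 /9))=38705337 /42991616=0.90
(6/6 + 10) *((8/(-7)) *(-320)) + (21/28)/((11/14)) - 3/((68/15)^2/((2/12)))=2865322883/712096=4023.79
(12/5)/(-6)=-2/5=-0.40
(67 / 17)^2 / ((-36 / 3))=-4489 / 3468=-1.29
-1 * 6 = -6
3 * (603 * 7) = 12663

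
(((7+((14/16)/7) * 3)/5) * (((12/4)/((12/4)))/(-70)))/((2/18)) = -531/2800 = -0.19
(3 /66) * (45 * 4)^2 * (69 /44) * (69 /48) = 3213675 /968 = 3319.91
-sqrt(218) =-14.76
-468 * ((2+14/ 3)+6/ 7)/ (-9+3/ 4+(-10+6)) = 98592/ 343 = 287.44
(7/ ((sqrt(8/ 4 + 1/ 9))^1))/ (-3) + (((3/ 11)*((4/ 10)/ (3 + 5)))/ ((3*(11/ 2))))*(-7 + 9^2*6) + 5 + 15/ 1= 24679/ 1210 - 7*sqrt(19)/ 19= 18.79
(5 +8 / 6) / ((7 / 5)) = 95 / 21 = 4.52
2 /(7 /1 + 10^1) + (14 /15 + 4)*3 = 1268 /85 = 14.92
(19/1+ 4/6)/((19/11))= 649/57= 11.39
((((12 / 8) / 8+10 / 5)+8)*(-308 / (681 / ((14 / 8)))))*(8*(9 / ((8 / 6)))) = -790713 / 1816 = -435.41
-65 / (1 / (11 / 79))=-715 / 79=-9.05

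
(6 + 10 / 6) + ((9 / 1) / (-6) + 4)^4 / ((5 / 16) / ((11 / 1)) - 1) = -5564 / 171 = -32.54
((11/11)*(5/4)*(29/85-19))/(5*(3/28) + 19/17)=-11102/787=-14.11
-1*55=-55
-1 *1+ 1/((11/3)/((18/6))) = -2/11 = -0.18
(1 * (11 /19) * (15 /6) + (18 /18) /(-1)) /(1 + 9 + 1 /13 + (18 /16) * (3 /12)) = 3536 /81871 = 0.04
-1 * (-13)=13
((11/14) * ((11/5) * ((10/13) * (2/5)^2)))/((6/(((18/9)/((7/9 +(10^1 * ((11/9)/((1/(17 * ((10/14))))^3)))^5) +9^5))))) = 1615285233889310907/114306435266364966070879001156303905418450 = 0.00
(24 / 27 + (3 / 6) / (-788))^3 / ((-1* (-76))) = 1999899757799 / 216875133794304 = 0.01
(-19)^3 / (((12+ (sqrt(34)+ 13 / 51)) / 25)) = -5465765625 / 302191+ 446006475*sqrt(34) / 302191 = -9481.17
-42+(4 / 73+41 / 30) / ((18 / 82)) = -700187 / 19710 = -35.52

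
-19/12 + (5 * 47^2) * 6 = 795221/12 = 66268.42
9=9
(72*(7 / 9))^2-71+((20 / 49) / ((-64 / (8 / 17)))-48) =5026317 / 1666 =3017.00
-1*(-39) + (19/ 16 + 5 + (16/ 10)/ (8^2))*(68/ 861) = 97147/ 2460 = 39.49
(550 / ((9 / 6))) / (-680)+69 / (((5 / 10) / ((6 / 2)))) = 42173 / 102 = 413.46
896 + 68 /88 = 19729 /22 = 896.77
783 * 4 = 3132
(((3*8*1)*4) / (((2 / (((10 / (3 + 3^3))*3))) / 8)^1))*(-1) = -384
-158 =-158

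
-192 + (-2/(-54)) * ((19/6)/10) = -311021/1620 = -191.99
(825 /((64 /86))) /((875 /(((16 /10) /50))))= 1419 /35000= 0.04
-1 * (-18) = 18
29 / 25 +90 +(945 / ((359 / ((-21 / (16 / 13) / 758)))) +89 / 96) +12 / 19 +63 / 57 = 290875904003 / 3102190800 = 93.76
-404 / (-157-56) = 404 / 213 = 1.90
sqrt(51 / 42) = sqrt(238) / 14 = 1.10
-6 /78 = -1 /13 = -0.08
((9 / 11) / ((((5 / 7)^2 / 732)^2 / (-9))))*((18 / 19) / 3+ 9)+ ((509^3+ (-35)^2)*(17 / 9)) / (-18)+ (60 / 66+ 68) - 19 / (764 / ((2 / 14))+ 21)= -326205366051576016 / 2103976875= -155042277.28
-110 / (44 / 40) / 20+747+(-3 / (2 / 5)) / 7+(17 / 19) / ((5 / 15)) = 197801 / 266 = 743.61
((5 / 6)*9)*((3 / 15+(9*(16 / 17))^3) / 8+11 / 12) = 45344929 / 78608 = 576.85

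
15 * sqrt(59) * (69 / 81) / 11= 115 * sqrt(59) / 99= 8.92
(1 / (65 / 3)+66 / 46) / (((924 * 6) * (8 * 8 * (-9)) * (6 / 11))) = -41 / 48222720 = -0.00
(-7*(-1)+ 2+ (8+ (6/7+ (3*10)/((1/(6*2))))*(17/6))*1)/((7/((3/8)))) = 5457/98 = 55.68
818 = 818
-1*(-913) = 913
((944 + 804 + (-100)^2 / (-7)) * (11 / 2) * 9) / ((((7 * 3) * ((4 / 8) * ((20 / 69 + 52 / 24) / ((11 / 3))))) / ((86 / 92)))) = 11633908 / 5537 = 2101.12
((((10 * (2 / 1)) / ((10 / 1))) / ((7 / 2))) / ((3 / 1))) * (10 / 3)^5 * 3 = 400000 / 1701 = 235.16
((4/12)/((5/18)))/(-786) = -1/655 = -0.00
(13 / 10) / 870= 13 / 8700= 0.00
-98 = -98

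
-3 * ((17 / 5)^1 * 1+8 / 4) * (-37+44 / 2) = 243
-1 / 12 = -0.08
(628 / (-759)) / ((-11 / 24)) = 5024 / 2783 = 1.81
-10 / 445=-2 / 89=-0.02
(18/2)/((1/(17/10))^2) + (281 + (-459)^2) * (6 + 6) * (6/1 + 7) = 3291009801/100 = 32910098.01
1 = 1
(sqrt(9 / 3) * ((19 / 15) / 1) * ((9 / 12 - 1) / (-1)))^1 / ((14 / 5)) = 19 * sqrt(3) / 168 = 0.20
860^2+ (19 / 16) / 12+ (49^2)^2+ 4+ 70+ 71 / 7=8742028165 / 1344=6504485.24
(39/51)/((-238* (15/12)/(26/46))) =-338/232645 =-0.00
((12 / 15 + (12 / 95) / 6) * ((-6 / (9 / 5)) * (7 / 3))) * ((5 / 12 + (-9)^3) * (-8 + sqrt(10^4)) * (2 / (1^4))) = 146392792 / 171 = 856098.20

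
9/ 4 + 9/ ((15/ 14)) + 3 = 273/ 20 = 13.65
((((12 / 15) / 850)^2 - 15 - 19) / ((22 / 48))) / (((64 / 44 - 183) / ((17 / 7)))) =3684749904 / 3713171875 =0.99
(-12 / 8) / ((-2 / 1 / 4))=3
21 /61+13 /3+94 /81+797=3966823 /4941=802.84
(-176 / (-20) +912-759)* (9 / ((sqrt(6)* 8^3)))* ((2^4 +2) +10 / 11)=31551* sqrt(6) / 3520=21.96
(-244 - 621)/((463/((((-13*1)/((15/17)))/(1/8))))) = 305864/1389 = 220.20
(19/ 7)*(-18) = -342/ 7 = -48.86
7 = 7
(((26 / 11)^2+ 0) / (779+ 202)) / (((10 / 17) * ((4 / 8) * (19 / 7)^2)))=563108 / 214255305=0.00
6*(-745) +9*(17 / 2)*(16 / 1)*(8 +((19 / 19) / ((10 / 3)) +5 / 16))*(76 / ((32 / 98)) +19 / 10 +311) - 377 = 1149446321 / 200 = 5747231.60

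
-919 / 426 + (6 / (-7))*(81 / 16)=-77491 / 11928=-6.50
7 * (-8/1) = -56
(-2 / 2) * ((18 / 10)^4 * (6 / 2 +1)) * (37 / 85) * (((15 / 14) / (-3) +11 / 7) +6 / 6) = -15050934 / 371875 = -40.47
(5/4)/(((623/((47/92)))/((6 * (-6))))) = -2115/57316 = -0.04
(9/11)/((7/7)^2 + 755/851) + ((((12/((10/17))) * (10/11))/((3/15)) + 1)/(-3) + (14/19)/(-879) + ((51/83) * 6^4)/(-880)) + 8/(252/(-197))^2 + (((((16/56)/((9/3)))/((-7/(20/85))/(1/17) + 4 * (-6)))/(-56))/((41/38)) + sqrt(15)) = -188765825588676814876/7036771695541402815 + sqrt(15) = -22.95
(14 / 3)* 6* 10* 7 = 1960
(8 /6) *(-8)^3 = -2048 /3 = -682.67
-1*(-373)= 373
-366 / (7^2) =-366 / 49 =-7.47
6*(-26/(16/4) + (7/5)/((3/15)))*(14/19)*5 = 11.05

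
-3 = -3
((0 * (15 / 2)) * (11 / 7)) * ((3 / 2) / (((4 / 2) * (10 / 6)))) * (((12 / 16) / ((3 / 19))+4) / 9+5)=0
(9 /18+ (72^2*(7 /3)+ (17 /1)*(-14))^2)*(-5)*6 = -4218364935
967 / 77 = 12.56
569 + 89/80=45609/80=570.11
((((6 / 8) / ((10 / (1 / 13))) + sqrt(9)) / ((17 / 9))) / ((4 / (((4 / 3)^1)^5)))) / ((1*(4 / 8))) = 3.35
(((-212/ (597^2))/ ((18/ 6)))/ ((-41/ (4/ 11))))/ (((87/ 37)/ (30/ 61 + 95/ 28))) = 52044940/ 17914041934173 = 0.00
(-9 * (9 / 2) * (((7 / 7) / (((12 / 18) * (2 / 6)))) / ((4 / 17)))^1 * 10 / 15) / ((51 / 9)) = -729 / 8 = -91.12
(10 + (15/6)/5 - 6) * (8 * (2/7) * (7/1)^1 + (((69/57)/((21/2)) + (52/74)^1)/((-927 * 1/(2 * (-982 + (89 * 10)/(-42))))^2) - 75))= -308645955615857/1243254854646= -248.26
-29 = -29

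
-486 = -486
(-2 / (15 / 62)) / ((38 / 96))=-1984 / 95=-20.88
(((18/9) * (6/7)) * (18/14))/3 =36/49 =0.73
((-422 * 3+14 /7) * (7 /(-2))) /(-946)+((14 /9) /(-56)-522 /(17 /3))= -28027633 /289476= -96.82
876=876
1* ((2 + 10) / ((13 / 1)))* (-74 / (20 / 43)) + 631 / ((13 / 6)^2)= -10518 / 845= -12.45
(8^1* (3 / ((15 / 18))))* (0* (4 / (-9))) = 0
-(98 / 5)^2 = -9604 / 25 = -384.16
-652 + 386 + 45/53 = -14053/53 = -265.15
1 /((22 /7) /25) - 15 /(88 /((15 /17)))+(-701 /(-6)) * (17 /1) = 8948941 /4488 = 1993.97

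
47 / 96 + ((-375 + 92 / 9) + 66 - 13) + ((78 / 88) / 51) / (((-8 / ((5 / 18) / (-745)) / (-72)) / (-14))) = -2497939261 / 8024544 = -311.29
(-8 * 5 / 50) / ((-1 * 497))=4 / 2485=0.00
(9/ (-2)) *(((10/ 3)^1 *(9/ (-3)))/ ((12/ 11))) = 41.25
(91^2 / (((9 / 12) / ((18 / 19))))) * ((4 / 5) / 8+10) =10036572 / 95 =105648.13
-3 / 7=-0.43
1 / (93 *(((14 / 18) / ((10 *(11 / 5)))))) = 66 / 217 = 0.30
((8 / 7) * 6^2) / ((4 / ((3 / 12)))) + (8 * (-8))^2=28690 / 7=4098.57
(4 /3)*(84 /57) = 112 /57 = 1.96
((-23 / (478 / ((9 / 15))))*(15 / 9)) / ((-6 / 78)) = 299 / 478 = 0.63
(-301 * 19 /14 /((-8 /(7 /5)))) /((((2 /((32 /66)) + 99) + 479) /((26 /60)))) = 74347 /1397100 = 0.05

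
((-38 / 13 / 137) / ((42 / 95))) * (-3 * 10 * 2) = 36100 / 12467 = 2.90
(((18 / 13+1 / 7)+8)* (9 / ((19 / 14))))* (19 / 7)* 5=78030 / 91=857.47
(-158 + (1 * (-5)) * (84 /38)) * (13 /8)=-10439 /38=-274.71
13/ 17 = 0.76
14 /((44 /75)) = 525 /22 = 23.86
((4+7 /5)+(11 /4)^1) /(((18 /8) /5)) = 163 /9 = 18.11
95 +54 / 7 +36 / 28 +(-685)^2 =469329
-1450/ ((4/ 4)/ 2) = -2900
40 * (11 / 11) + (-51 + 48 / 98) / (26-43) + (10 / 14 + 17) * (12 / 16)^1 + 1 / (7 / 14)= 48528 / 833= 58.26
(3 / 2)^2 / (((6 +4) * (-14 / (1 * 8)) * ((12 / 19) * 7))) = -57 / 1960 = -0.03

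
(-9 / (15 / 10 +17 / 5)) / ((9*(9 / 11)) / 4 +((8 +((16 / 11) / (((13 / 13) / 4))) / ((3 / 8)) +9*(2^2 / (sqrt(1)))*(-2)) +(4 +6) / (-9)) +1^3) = 7128 / 181447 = 0.04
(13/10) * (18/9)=13/5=2.60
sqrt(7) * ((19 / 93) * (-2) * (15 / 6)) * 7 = -665 * sqrt(7) / 93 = -18.92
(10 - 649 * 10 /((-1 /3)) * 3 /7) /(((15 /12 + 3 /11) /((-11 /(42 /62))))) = -877433920 /9849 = -89088.63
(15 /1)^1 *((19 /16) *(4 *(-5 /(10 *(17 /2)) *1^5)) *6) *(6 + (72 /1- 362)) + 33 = 121971 /17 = 7174.76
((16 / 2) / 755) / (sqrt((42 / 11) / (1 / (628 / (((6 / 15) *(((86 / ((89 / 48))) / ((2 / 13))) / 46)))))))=8 *sqrt(138331162970) / 8492440075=0.00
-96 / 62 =-48 / 31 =-1.55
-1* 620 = -620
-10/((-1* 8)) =5/4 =1.25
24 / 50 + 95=2387 / 25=95.48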